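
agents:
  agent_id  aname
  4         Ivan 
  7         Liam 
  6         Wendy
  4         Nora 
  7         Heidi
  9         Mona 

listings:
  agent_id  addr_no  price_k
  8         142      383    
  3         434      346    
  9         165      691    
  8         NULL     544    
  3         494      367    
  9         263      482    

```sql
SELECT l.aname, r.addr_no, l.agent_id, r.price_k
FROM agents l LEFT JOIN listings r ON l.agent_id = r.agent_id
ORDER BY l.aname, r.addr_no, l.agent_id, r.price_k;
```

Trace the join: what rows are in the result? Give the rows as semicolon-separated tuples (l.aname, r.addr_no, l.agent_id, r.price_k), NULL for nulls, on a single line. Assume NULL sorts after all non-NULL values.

LEFT JOIN keeps every row from `agents`; unmatched rows get NULL for `listings`'s columns.
Matching on l.agent_id = r.agent_id.
Matched pairs: 2; unmatched l rows kept: 5.

(Heidi, NULL, 7, NULL); (Ivan, NULL, 4, NULL); (Liam, NULL, 7, NULL); (Mona, 165, 9, 691); (Mona, 263, 9, 482); (Nora, NULL, 4, NULL); (Wendy, NULL, 6, NULL)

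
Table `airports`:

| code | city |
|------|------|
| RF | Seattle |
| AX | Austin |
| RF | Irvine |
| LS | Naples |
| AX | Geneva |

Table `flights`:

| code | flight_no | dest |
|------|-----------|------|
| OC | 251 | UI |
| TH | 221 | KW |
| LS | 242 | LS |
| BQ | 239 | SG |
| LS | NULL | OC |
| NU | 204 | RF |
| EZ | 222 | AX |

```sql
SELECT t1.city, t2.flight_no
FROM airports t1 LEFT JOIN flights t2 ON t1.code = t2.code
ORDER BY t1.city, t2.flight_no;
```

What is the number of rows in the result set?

6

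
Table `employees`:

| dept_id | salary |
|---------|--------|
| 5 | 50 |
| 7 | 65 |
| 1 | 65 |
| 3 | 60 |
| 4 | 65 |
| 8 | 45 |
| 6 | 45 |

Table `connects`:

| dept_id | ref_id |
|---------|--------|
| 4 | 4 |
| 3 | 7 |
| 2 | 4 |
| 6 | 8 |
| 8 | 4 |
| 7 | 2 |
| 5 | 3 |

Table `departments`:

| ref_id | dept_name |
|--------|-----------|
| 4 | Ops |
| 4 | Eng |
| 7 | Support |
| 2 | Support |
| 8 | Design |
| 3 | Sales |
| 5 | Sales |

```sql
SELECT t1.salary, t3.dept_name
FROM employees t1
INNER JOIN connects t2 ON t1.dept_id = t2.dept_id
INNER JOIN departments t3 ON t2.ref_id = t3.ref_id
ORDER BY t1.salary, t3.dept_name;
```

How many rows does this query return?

Joins associate left-to-right: employees INNER JOIN connects on dept_id gives 6 intermediate row(s).
Then INNER JOIN `departments t3` on ref_id: keep only rows whose t2.ref_id appears in t3.
Result: 8 row(s).

8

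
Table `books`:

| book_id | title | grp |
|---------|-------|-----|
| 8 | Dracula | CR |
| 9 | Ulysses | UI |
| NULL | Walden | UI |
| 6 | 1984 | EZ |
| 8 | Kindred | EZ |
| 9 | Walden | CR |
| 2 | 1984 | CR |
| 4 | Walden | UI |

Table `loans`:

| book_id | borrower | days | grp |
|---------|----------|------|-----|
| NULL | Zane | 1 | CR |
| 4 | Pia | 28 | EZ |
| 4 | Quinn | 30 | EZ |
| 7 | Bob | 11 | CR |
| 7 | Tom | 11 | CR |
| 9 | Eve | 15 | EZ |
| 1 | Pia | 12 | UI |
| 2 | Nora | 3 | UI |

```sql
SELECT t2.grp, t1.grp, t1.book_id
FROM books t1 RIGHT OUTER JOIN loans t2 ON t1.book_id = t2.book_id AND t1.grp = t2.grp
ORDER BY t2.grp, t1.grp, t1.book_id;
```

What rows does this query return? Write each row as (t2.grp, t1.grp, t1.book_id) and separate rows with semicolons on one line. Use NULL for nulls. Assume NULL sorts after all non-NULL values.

(CR, NULL, NULL); (CR, NULL, NULL); (CR, NULL, NULL); (EZ, NULL, NULL); (EZ, NULL, NULL); (EZ, NULL, NULL); (UI, NULL, NULL); (UI, NULL, NULL)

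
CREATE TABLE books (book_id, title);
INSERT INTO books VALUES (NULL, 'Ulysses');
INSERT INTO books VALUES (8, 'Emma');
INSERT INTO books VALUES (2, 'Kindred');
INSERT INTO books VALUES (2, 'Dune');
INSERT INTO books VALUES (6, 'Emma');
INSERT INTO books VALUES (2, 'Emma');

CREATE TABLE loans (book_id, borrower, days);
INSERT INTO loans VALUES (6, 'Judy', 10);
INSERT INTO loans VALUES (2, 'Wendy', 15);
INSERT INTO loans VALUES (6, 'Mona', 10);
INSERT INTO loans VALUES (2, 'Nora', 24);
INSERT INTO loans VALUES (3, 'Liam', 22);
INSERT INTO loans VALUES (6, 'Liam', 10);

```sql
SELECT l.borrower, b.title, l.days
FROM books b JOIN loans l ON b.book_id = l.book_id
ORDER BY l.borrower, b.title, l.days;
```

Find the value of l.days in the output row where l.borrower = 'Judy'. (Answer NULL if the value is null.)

INNER JOIN keeps only pairs where the ON condition holds.
Matching on b.book_id = l.book_id. A NULL in a compared column never satisfies the condition.
- book_id=NULL: no matching l row, dropped.
- book_id=8: no matching l row, dropped.
- book_id=2: 2 matching l row(s), so 2 row(s) emitted.
- book_id=2: 2 matching l row(s), so 2 row(s) emitted.
- book_id=6: 3 matching l row(s), so 3 row(s) emitted.
- book_id=2: 2 matching l row(s), so 2 row(s) emitted.

10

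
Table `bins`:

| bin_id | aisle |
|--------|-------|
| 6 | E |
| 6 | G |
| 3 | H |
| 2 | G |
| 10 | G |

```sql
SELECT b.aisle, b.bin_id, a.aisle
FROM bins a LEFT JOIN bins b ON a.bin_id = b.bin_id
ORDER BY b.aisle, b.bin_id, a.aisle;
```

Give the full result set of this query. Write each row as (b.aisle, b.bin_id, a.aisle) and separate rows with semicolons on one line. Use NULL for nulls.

LEFT JOIN keeps every row from `bins a`; unmatched rows get NULL for `bins b`'s columns.
Matching on a.bin_id = b.bin_id.
Matched pairs: 7; unmatched a rows kept: 0.

(E, 6, E); (E, 6, G); (G, 2, G); (G, 6, E); (G, 6, G); (G, 10, G); (H, 3, H)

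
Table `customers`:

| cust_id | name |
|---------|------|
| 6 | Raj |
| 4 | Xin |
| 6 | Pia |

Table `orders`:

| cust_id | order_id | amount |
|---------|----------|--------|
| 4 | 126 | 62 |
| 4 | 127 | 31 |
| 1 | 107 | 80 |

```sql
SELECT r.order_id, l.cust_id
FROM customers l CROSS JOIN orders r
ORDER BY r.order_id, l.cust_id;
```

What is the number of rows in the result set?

CROSS JOIN pairs every row of `customers` with every row of `orders`: 3 × 3 = 9 rows.

9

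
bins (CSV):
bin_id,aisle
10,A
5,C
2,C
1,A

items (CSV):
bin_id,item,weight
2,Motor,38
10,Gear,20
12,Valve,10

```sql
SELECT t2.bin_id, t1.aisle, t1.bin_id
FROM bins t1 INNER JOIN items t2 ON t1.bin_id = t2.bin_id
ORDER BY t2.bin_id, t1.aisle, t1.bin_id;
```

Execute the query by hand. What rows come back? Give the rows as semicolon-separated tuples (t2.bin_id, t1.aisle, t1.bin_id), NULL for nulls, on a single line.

(2, C, 2); (10, A, 10)

INNER JOIN keeps only pairs where the ON condition holds.
Matching on t1.bin_id = t2.bin_id.
- t1[0] bin_id=10 → 1 match(es) in t2 → 1 row(s).
- t1[1] bin_id=5 → no match; dropped.
- t1[2] bin_id=2 → 1 match(es) in t2 → 1 row(s).
- t1[3] bin_id=1 → no match; dropped.
After projecting and ordering:
t2.bin_id | t1.aisle | t1.bin_id
2 | C | 2
10 | A | 10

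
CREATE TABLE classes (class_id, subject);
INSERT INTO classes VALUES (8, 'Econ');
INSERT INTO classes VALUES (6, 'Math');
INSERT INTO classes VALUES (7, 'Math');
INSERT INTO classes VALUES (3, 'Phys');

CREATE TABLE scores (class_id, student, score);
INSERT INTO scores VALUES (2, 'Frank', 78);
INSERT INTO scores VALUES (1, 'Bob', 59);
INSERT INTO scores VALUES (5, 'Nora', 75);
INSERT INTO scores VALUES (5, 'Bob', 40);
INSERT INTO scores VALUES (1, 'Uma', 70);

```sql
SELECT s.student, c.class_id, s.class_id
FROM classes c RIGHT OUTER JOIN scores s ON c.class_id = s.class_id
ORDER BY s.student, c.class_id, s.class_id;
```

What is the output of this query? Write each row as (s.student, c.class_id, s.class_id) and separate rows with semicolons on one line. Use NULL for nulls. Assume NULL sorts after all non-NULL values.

(Bob, NULL, 1); (Bob, NULL, 5); (Frank, NULL, 2); (Nora, NULL, 5); (Uma, NULL, 1)

RIGHT JOIN keeps every row from `scores`; unmatched rows get NULL for `classes`'s columns.
Matching on c.class_id = s.class_id.
Matched pairs: 0; unmatched s rows kept: 5.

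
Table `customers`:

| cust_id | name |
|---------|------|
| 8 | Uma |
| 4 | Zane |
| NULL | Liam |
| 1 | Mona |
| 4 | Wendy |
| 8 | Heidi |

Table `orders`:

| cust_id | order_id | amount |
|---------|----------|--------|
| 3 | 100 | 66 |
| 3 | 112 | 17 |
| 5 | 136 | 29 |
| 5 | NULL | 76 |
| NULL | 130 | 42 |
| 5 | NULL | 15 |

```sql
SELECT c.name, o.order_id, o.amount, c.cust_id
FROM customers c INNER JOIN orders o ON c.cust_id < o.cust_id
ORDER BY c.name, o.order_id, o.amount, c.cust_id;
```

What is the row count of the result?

11

INNER JOIN keeps only pairs where the ON condition holds.
Matching on c.cust_id < o.cust_id. A NULL in a compared column never satisfies the condition.
Matched pairs: 11.
Total: 11 rows.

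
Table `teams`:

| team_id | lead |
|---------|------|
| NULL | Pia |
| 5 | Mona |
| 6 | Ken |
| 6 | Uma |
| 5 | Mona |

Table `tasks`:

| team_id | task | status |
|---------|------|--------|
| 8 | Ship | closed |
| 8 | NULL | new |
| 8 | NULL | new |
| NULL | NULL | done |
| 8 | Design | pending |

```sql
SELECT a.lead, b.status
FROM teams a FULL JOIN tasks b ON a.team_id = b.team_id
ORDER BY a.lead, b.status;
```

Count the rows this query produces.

FULL OUTER JOIN keeps every row from both sides; unmatched rows get NULL for the other side's columns.
Matching on a.team_id = b.team_id. A NULL in a compared column never satisfies the condition.
- a[0] team_id=NULL → no match; kept with NULLs on the b side.
- a[1] team_id=5 → no match; kept with NULLs on the b side.
- a[2] team_id=6 → no match; kept with NULLs on the b side.
- a[3] team_id=6 → no match; kept with NULLs on the b side.
- a[4] team_id=5 → no match; kept with NULLs on the b side.
- 5 row(s) from b found no a partner → padded with NULL.
Total: 0 matched + 10 padded = 10 rows.

10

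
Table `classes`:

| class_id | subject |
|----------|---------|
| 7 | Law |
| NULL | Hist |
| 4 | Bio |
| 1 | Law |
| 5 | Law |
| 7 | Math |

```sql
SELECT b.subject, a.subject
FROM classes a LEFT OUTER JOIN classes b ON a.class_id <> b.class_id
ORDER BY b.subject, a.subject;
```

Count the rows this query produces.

19

LEFT JOIN keeps every row from `classes a`; unmatched rows get NULL for `classes b`'s columns.
Matching on a.class_id <> b.class_id. A NULL in a compared column never satisfies the condition.
- a[0] class_id=7 → 3 match(es) in b → 3 row(s).
- a[1] class_id=NULL → no match; kept with NULLs on the b side.
- a[2] class_id=4 → 4 match(es) in b → 4 row(s).
- a[3] class_id=1 → 4 match(es) in b → 4 row(s).
- a[4] class_id=5 → 4 match(es) in b → 4 row(s).
- a[5] class_id=7 → 3 match(es) in b → 3 row(s).
Total: 18 matched + 1 padded = 19 rows.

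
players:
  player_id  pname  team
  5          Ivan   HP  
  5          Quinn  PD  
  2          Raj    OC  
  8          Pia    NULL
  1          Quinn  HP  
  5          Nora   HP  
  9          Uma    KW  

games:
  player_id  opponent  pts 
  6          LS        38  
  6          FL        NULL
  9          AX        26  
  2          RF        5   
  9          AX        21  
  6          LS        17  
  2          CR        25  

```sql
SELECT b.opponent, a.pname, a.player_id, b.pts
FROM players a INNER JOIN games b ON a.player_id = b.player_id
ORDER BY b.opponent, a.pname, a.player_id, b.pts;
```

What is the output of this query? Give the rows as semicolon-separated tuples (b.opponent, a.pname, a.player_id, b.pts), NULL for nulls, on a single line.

INNER JOIN keeps only pairs where the ON condition holds.
Matching on a.player_id = b.player_id.
Matched pairs: 4.

(AX, Uma, 9, 21); (AX, Uma, 9, 26); (CR, Raj, 2, 25); (RF, Raj, 2, 5)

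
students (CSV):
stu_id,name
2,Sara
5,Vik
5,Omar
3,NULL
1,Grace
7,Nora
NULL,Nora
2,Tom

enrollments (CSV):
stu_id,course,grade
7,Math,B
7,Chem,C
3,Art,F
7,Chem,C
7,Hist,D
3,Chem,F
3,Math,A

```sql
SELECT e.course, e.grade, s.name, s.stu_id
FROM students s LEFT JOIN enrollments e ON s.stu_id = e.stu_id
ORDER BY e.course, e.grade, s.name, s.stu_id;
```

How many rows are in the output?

13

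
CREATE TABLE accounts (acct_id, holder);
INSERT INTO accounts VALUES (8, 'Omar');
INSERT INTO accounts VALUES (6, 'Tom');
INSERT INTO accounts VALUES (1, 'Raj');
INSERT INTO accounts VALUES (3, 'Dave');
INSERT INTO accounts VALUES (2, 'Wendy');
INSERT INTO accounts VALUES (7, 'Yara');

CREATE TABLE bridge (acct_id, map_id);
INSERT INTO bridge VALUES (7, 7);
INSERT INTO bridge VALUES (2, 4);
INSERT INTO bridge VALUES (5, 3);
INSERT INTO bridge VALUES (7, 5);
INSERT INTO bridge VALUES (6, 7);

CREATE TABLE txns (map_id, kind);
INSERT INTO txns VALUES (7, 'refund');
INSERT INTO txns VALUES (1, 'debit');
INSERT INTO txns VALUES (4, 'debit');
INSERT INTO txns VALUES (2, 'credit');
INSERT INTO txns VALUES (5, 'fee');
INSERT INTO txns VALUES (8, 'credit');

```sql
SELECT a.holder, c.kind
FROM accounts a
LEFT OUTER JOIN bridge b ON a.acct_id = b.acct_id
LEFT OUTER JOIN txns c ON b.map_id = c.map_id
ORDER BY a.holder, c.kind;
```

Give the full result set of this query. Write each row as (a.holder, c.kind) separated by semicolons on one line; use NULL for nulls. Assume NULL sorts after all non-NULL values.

Evaluate left to right. First `accounts a LEFT JOIN bridge b` on acct_id: 7 row(s).
Then LEFT JOIN `txns c` on map_id: each of those 7 rows is kept; rows whose b.map_id has no match in c get NULL for c's columns.

(Dave, NULL); (Omar, NULL); (Raj, NULL); (Tom, refund); (Wendy, debit); (Yara, fee); (Yara, refund)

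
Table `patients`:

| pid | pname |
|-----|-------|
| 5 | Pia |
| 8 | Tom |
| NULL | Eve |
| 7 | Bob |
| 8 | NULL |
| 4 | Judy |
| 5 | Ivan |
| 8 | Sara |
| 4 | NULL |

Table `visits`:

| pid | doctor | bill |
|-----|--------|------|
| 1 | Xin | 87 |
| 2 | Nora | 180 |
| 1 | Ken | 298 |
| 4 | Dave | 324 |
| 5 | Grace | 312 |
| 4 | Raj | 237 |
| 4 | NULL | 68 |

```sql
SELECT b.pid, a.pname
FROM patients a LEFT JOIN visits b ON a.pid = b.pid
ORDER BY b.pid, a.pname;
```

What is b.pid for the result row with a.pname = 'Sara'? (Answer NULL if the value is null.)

NULL

LEFT JOIN keeps every row from `patients`; unmatched rows get NULL for `visits`'s columns.
Matching on a.pid = b.pid. A NULL in a compared column never satisfies the condition.
- a (pid=5) pairs with 1 row(s) of b.
- a (pid=8) has no partner → padded with NULL.
- a (pid=NULL) has no partner → padded with NULL.
- a (pid=7) has no partner → padded with NULL.
- a (pid=8) has no partner → padded with NULL.
- a (pid=4) pairs with 3 row(s) of b.
- a (pid=5) pairs with 1 row(s) of b.
- a (pid=8) has no partner → padded with NULL.
- a (pid=4) pairs with 3 row(s) of b.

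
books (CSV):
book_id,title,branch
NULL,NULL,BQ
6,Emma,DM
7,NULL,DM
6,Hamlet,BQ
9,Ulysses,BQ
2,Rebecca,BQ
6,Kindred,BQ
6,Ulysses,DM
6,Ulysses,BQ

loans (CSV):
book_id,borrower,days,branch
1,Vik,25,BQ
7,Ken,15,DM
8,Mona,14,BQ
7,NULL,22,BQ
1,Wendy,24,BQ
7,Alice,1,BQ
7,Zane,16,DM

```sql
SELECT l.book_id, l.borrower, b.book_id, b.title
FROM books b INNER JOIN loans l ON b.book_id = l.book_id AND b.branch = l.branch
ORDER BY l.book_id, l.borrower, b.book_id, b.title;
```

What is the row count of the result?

2

INNER JOIN keeps only pairs where the ON condition holds.
Matching on b.book_id = l.book_id AND b.branch = l.branch. A NULL in a compared column never satisfies the condition.
Matched pairs: 2.
Total: 2 rows.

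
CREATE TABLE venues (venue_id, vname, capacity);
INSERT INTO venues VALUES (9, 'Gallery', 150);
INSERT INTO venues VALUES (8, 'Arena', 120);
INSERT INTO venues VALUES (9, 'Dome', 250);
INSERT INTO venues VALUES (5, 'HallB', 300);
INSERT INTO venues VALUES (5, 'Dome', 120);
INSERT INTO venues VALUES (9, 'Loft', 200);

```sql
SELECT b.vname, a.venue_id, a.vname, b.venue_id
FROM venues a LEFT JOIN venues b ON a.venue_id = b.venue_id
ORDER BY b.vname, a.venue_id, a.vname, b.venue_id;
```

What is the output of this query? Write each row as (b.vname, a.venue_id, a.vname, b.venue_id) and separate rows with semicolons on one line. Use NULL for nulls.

(Arena, 8, Arena, 8); (Dome, 5, Dome, 5); (Dome, 5, HallB, 5); (Dome, 9, Dome, 9); (Dome, 9, Gallery, 9); (Dome, 9, Loft, 9); (Gallery, 9, Dome, 9); (Gallery, 9, Gallery, 9); (Gallery, 9, Loft, 9); (HallB, 5, Dome, 5); (HallB, 5, HallB, 5); (Loft, 9, Dome, 9); (Loft, 9, Gallery, 9); (Loft, 9, Loft, 9)

LEFT JOIN keeps every row from `venues a`; unmatched rows get NULL for `venues b`'s columns.
Matching on a.venue_id = b.venue_id.
- a[0] venue_id=9 → 3 match(es) in b → 3 row(s).
- a[1] venue_id=8 → 1 match(es) in b → 1 row(s).
- a[2] venue_id=9 → 3 match(es) in b → 3 row(s).
- a[3] venue_id=5 → 2 match(es) in b → 2 row(s).
- a[4] venue_id=5 → 2 match(es) in b → 2 row(s).
- a[5] venue_id=9 → 3 match(es) in b → 3 row(s).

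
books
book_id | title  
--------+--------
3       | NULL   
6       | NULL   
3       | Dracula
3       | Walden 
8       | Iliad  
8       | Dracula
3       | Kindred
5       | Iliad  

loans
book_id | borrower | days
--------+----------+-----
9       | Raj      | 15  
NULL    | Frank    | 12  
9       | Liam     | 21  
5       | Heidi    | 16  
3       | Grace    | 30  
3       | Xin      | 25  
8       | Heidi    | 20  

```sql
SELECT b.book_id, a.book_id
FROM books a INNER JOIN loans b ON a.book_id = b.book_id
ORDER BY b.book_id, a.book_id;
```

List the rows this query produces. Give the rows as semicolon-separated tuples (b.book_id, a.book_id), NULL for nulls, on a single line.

(3, 3); (3, 3); (3, 3); (3, 3); (3, 3); (3, 3); (3, 3); (3, 3); (5, 5); (8, 8); (8, 8)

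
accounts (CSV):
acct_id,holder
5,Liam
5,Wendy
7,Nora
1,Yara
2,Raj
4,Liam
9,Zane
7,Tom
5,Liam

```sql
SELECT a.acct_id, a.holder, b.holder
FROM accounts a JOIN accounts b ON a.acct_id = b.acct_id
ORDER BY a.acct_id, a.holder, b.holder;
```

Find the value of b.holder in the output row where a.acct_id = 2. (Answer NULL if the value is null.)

INNER JOIN keeps only pairs where the ON condition holds.
Matching on a.acct_id = b.acct_id.
- a[0] acct_id=5 → 3 match(es) in b → 3 row(s).
- a[1] acct_id=5 → 3 match(es) in b → 3 row(s).
- a[2] acct_id=7 → 2 match(es) in b → 2 row(s).
- a[3] acct_id=1 → 1 match(es) in b → 1 row(s).
- a[4] acct_id=2 → 1 match(es) in b → 1 row(s).
- a[5] acct_id=4 → 1 match(es) in b → 1 row(s).
- a[6] acct_id=9 → 1 match(es) in b → 1 row(s).
- a[7] acct_id=7 → 2 match(es) in b → 2 row(s).
- a[8] acct_id=5 → 3 match(es) in b → 3 row(s).

Raj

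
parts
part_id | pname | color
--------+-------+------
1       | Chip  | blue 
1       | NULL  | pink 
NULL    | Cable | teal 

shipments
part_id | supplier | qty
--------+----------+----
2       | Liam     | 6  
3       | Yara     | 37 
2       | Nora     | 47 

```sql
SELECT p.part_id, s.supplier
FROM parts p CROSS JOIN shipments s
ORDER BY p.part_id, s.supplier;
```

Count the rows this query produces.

9

CROSS JOIN pairs every row of `parts` with every row of `shipments`: 3 × 3 = 9 rows.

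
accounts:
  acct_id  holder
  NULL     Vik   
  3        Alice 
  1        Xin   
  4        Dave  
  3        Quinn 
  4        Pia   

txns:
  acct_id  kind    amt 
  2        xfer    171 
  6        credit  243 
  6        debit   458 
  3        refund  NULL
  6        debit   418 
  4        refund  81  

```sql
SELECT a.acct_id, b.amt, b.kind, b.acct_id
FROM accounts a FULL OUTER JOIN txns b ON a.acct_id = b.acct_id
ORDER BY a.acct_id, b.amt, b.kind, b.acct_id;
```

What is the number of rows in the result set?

10

FULL OUTER JOIN keeps every row from both sides; unmatched rows get NULL for the other side's columns.
Matching on a.acct_id = b.acct_id. A NULL in a compared column never satisfies the condition.
Matched pairs: 4; unmatched a rows kept: 2; unmatched b rows kept: 4.
Total: 4 matched + 6 padded = 10 rows.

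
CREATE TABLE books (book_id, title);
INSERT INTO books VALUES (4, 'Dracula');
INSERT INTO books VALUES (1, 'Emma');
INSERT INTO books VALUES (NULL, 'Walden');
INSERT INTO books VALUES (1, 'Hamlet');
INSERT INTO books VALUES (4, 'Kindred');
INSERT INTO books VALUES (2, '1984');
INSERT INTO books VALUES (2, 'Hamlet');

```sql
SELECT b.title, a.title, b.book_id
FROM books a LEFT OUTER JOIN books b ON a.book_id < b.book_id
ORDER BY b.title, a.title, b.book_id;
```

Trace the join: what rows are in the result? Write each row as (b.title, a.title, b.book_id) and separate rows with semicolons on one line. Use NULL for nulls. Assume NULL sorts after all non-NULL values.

(1984, Emma, 2); (1984, Hamlet, 2); (Dracula, 1984, 4); (Dracula, Emma, 4); (Dracula, Hamlet, 4); (Dracula, Hamlet, 4); (Hamlet, Emma, 2); (Hamlet, Hamlet, 2); (Kindred, 1984, 4); (Kindred, Emma, 4); (Kindred, Hamlet, 4); (Kindred, Hamlet, 4); (NULL, Dracula, NULL); (NULL, Kindred, NULL); (NULL, Walden, NULL)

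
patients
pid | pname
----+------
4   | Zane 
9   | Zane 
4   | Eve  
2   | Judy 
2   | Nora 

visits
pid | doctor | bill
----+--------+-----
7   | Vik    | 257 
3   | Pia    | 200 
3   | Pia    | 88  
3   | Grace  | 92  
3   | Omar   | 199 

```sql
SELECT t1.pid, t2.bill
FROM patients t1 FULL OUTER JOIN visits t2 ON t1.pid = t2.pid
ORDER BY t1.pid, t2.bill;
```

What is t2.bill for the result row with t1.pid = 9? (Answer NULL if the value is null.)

FULL OUTER JOIN keeps every row from both sides; unmatched rows get NULL for the other side's columns.
Matching on t1.pid = t2.pid.
- t1 (pid=4) has no partner → padded with NULL.
- t1 (pid=9) has no partner → padded with NULL.
- t1 (pid=4) has no partner → padded with NULL.
- t1 (pid=2) has no partner → padded with NULL.
- t1 (pid=2) has no partner → padded with NULL.
- 5 t2 row(s) had no t1 match → kept, t1 columns NULL.

NULL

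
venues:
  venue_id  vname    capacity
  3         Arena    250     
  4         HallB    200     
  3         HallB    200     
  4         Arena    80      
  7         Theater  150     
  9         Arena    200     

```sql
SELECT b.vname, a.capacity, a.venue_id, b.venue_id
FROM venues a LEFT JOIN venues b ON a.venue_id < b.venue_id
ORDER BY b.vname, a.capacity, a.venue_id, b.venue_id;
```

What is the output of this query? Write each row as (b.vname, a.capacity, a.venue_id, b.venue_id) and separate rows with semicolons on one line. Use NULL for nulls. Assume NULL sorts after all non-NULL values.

(Arena, 80, 4, 9); (Arena, 150, 7, 9); (Arena, 200, 3, 4); (Arena, 200, 3, 9); (Arena, 200, 4, 9); (Arena, 250, 3, 4); (Arena, 250, 3, 9); (HallB, 200, 3, 4); (HallB, 250, 3, 4); (Theater, 80, 4, 7); (Theater, 200, 3, 7); (Theater, 200, 4, 7); (Theater, 250, 3, 7); (NULL, 200, 9, NULL)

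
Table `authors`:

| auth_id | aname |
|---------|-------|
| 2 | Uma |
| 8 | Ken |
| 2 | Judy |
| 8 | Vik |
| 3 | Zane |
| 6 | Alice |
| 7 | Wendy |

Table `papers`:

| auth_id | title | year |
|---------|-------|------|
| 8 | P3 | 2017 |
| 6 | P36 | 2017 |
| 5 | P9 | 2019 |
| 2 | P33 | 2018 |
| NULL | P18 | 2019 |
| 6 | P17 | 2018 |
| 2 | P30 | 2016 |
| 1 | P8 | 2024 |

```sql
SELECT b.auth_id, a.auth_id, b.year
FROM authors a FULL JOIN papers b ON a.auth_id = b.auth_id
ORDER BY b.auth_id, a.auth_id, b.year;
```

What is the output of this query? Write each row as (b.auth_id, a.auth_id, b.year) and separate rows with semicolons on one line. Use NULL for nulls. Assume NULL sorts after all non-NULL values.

(1, NULL, 2024); (2, 2, 2016); (2, 2, 2016); (2, 2, 2018); (2, 2, 2018); (5, NULL, 2019); (6, 6, 2017); (6, 6, 2018); (8, 8, 2017); (8, 8, 2017); (NULL, 3, NULL); (NULL, 7, NULL); (NULL, NULL, 2019)

FULL OUTER JOIN keeps every row from both sides; unmatched rows get NULL for the other side's columns.
Matching on a.auth_id = b.auth_id. A NULL in a compared column never satisfies the condition.
- auth_id=2: 2 matching b row(s), so 2 row(s) emitted.
- auth_id=8: 1 matching b row(s), so 1 row(s) emitted.
- auth_id=2: 2 matching b row(s), so 2 row(s) emitted.
- auth_id=8: 1 matching b row(s), so 1 row(s) emitted.
- auth_id=3: no b row matches, row kept with b columns NULL.
- auth_id=6: 2 matching b row(s), so 2 row(s) emitted.
- auth_id=7: no b row matches, row kept with b columns NULL.
- 3 b row(s) had no a match → kept, a columns NULL.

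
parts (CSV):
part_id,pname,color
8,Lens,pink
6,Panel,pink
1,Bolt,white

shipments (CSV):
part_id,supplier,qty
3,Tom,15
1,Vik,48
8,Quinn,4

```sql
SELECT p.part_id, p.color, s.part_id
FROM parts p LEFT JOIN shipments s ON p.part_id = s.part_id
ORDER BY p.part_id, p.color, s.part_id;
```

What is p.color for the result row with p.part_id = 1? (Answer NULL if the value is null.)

white

LEFT JOIN keeps every row from `parts`; unmatched rows get NULL for `shipments`'s columns.
Matching on p.part_id = s.part_id.
- part_id=8: 1 matching s row(s), so 1 row(s) emitted.
- part_id=6: no s row matches, row kept with s columns NULL.
- part_id=1: 1 matching s row(s), so 1 row(s) emitted.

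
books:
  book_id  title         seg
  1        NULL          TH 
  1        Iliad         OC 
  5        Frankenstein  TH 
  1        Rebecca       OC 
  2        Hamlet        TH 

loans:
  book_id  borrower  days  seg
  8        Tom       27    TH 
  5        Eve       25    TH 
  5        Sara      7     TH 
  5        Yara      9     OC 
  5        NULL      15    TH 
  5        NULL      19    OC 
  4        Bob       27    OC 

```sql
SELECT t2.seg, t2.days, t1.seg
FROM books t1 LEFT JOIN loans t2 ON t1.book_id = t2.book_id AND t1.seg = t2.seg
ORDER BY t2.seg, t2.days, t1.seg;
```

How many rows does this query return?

7

LEFT JOIN keeps every row from `books`; unmatched rows get NULL for `loans`'s columns.
Matching on t1.book_id = t2.book_id AND t1.seg = t2.seg.
- book_id=1, seg=TH: no t2 row matches, row kept with t2 columns NULL.
- book_id=1, seg=OC: no t2 row matches, row kept with t2 columns NULL.
- book_id=5, seg=TH: 3 matching t2 row(s), so 3 row(s) emitted.
- book_id=1, seg=OC: no t2 row matches, row kept with t2 columns NULL.
- book_id=2, seg=TH: no t2 row matches, row kept with t2 columns NULL.
Total: 3 matched + 4 padded = 7 rows.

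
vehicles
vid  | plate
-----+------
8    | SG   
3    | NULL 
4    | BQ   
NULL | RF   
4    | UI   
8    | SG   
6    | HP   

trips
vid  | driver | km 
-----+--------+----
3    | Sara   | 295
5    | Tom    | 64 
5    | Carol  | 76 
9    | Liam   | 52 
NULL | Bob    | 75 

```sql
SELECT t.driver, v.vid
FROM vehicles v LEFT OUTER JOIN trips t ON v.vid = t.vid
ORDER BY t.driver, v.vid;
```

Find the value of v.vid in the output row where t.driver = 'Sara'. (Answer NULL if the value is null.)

3

LEFT JOIN keeps every row from `vehicles`; unmatched rows get NULL for `trips`'s columns.
Matching on v.vid = t.vid. A NULL in a compared column never satisfies the condition.
- vid=8: no t row matches, row kept with t columns NULL.
- vid=3: 1 matching t row(s), so 1 row(s) emitted.
- vid=4: no t row matches, row kept with t columns NULL.
- vid=NULL: no t row matches, row kept with t columns NULL.
- vid=4: no t row matches, row kept with t columns NULL.
- vid=8: no t row matches, row kept with t columns NULL.
- vid=6: no t row matches, row kept with t columns NULL.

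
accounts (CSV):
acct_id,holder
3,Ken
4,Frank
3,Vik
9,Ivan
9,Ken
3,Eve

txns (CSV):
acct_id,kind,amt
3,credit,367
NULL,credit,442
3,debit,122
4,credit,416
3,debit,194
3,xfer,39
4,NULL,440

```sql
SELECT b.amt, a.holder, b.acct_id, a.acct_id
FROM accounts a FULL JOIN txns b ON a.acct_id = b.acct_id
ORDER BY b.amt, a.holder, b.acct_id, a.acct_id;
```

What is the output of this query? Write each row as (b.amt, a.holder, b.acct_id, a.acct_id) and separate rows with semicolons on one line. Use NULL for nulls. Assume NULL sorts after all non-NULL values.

FULL OUTER JOIN keeps every row from both sides; unmatched rows get NULL for the other side's columns.
Matching on a.acct_id = b.acct_id. A NULL in a compared column never satisfies the condition.
- acct_id=3: 4 matching b row(s), so 4 row(s) emitted.
- acct_id=4: 2 matching b row(s), so 2 row(s) emitted.
- acct_id=3: 4 matching b row(s), so 4 row(s) emitted.
- acct_id=9: no b row matches, row kept with b columns NULL.
- acct_id=9: no b row matches, row kept with b columns NULL.
- acct_id=3: 4 matching b row(s), so 4 row(s) emitted.
- 1 b row(s) had no a match → kept, a columns NULL.

(39, Eve, 3, 3); (39, Ken, 3, 3); (39, Vik, 3, 3); (122, Eve, 3, 3); (122, Ken, 3, 3); (122, Vik, 3, 3); (194, Eve, 3, 3); (194, Ken, 3, 3); (194, Vik, 3, 3); (367, Eve, 3, 3); (367, Ken, 3, 3); (367, Vik, 3, 3); (416, Frank, 4, 4); (440, Frank, 4, 4); (442, NULL, NULL, NULL); (NULL, Ivan, NULL, 9); (NULL, Ken, NULL, 9)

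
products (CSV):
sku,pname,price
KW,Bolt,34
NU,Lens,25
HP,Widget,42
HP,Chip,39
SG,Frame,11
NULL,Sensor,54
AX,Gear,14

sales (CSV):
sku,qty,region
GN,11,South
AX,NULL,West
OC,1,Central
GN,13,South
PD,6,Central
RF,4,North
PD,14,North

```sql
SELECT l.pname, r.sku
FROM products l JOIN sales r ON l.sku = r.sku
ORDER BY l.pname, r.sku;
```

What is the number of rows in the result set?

1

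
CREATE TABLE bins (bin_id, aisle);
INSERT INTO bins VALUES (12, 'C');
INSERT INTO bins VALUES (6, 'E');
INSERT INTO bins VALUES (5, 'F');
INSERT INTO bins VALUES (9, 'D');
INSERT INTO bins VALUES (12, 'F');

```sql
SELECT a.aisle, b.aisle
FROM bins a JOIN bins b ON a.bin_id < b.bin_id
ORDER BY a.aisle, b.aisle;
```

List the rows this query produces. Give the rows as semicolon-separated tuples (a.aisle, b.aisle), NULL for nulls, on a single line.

(D, C); (D, F); (E, C); (E, D); (E, F); (F, C); (F, D); (F, E); (F, F)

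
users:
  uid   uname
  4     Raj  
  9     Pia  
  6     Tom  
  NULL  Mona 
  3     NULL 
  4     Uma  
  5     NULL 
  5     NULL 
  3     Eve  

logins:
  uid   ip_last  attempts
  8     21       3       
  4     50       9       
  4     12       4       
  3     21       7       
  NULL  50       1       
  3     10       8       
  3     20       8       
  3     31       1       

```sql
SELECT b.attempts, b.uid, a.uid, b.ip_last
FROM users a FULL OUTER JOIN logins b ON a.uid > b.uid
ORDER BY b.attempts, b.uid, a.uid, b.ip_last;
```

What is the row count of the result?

37

FULL OUTER JOIN keeps every row from both sides; unmatched rows get NULL for the other side's columns.
Matching on a.uid > b.uid. A NULL in a compared column never satisfies the condition.
- a row (uid=4): matches 4 b row(s) → 4 output row(s).
- a row (uid=9): matches 7 b row(s) → 7 output row(s).
- a row (uid=6): matches 6 b row(s) → 6 output row(s).
- a row (uid=NULL): no match → kept, b columns NULL.
- a row (uid=3): no match → kept, b columns NULL.
- a row (uid=4): matches 4 b row(s) → 4 output row(s).
- a row (uid=5): matches 6 b row(s) → 6 output row(s).
- a row (uid=5): matches 6 b row(s) → 6 output row(s).
- a row (uid=3): no match → kept, b columns NULL.
- plus 1 unmatched b row(s), each kept with NULL a columns.
Total: 33 matched + 4 padded = 37 rows.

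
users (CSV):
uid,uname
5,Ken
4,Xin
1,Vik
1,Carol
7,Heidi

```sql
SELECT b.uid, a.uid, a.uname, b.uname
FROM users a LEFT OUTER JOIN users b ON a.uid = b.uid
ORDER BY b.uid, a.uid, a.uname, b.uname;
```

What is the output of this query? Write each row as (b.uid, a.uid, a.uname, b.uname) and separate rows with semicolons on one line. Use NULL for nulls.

(1, 1, Carol, Carol); (1, 1, Carol, Vik); (1, 1, Vik, Carol); (1, 1, Vik, Vik); (4, 4, Xin, Xin); (5, 5, Ken, Ken); (7, 7, Heidi, Heidi)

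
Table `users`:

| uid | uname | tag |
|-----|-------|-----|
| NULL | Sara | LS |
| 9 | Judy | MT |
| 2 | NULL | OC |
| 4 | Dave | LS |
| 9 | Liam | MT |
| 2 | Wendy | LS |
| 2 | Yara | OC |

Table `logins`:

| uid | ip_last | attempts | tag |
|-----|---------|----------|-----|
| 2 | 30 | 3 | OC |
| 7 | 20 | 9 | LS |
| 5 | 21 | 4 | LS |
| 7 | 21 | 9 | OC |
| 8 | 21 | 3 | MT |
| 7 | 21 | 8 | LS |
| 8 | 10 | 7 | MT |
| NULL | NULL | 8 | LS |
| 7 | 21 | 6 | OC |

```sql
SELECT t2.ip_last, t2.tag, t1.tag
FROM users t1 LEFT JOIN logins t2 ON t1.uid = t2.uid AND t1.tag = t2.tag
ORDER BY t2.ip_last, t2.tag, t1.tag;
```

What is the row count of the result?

7

LEFT JOIN keeps every row from `users`; unmatched rows get NULL for `logins`'s columns.
Matching on t1.uid = t2.uid AND t1.tag = t2.tag. A NULL in a compared column never satisfies the condition.
- t1 (uid=NULL, tag=LS) has no partner → padded with NULL.
- t1 (uid=9, tag=MT) has no partner → padded with NULL.
- t1 (uid=2, tag=OC) pairs with 1 row(s) of t2.
- t1 (uid=4, tag=LS) has no partner → padded with NULL.
- t1 (uid=9, tag=MT) has no partner → padded with NULL.
- t1 (uid=2, tag=LS) has no partner → padded with NULL.
- t1 (uid=2, tag=OC) pairs with 1 row(s) of t2.
Total: 2 matched + 5 padded = 7 rows.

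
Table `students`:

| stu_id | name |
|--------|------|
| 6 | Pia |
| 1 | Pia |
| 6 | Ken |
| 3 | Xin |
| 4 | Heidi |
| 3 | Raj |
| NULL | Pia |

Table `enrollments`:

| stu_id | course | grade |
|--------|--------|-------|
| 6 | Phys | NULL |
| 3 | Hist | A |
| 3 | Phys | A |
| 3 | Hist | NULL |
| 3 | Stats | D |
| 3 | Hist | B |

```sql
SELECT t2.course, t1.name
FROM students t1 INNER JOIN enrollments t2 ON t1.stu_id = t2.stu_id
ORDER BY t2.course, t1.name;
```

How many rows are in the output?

INNER JOIN keeps only pairs where the ON condition holds.
Matching on t1.stu_id = t2.stu_id. A NULL in a compared column never satisfies the condition.
- t1 row (stu_id=6): matches 1 t2 row(s) → 1 output row(s).
- t1 row (stu_id=1): no match → dropped.
- t1 row (stu_id=6): matches 1 t2 row(s) → 1 output row(s).
- t1 row (stu_id=3): matches 5 t2 row(s) → 5 output row(s).
- t1 row (stu_id=4): no match → dropped.
- t1 row (stu_id=3): matches 5 t2 row(s) → 5 output row(s).
- t1 row (stu_id=NULL): no match → dropped.
Total: 12 rows.

12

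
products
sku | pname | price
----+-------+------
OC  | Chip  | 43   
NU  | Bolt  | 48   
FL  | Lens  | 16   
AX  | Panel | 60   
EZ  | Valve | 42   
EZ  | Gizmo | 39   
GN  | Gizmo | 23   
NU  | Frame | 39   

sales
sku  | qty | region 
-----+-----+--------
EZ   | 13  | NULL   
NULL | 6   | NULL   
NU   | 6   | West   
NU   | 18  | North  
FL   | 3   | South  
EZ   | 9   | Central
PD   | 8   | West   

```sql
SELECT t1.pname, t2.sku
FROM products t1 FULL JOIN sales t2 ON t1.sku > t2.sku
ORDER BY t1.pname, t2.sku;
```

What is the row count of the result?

FULL OUTER JOIN keeps every row from both sides; unmatched rows get NULL for the other side's columns.
Matching on t1.sku > t2.sku. A NULL in a compared column never satisfies the condition.
- t1 (sku=OC) pairs with 5 row(s) of t2.
- t1 (sku=NU) pairs with 3 row(s) of t2.
- t1 (sku=FL) pairs with 2 row(s) of t2.
- t1 (sku=AX) has no partner → padded with NULL.
- t1 (sku=EZ) has no partner → padded with NULL.
- t1 (sku=EZ) has no partner → padded with NULL.
- t1 (sku=GN) pairs with 3 row(s) of t2.
- t1 (sku=NU) pairs with 3 row(s) of t2.
- 2 row(s) from t2 found no t1 partner → padded with NULL.
Total: 16 matched + 5 padded = 21 rows.

21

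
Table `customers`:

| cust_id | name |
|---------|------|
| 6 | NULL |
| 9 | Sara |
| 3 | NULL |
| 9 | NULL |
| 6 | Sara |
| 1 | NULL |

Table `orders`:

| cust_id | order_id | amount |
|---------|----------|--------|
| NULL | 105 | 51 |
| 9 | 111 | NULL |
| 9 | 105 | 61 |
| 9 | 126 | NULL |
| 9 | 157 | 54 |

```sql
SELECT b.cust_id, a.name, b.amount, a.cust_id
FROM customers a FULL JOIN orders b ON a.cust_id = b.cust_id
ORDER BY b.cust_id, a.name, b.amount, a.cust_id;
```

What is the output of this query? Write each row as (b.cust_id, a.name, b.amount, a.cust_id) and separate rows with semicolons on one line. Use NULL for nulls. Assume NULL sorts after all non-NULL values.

FULL OUTER JOIN keeps every row from both sides; unmatched rows get NULL for the other side's columns.
Matching on a.cust_id = b.cust_id. A NULL in a compared column never satisfies the condition.
- a row (cust_id=6): no match → kept, b columns NULL.
- a row (cust_id=9): matches 4 b row(s) → 4 output row(s).
- a row (cust_id=3): no match → kept, b columns NULL.
- a row (cust_id=9): matches 4 b row(s) → 4 output row(s).
- a row (cust_id=6): no match → kept, b columns NULL.
- a row (cust_id=1): no match → kept, b columns NULL.
- 1 b row(s) had no a match → kept, a columns NULL.

(9, Sara, 54, 9); (9, Sara, 61, 9); (9, Sara, NULL, 9); (9, Sara, NULL, 9); (9, NULL, 54, 9); (9, NULL, 61, 9); (9, NULL, NULL, 9); (9, NULL, NULL, 9); (NULL, Sara, NULL, 6); (NULL, NULL, 51, NULL); (NULL, NULL, NULL, 1); (NULL, NULL, NULL, 3); (NULL, NULL, NULL, 6)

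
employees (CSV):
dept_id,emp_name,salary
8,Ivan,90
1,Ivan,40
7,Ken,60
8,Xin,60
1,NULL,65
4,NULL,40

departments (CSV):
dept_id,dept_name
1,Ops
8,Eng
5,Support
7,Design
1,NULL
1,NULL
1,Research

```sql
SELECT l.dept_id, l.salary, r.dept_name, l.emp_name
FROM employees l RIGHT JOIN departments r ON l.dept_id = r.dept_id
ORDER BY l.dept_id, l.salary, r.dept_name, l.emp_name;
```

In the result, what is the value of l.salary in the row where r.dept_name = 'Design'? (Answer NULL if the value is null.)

RIGHT JOIN keeps every row from `departments`; unmatched rows get NULL for `employees`'s columns.
Matching on l.dept_id = r.dept_id.
- dept_id=8: 1 matching r row(s), so 1 row(s) emitted.
- dept_id=1: 4 matching r row(s), so 4 row(s) emitted.
- dept_id=7: 1 matching r row(s), so 1 row(s) emitted.
- dept_id=8: 1 matching r row(s), so 1 row(s) emitted.
- dept_id=1: 4 matching r row(s), so 4 row(s) emitted.
- dept_id=4: no matching r row.
- plus 1 unmatched r row(s), each kept with NULL l columns.

60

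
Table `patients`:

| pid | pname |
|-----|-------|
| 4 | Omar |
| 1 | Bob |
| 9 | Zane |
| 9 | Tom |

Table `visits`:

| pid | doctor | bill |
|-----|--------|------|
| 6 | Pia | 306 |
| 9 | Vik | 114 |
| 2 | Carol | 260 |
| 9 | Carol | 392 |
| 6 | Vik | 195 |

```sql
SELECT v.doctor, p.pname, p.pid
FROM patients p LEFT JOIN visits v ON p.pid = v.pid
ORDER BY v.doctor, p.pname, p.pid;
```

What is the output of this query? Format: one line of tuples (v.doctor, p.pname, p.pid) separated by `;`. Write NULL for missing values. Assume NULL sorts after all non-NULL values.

(Carol, Tom, 9); (Carol, Zane, 9); (Vik, Tom, 9); (Vik, Zane, 9); (NULL, Bob, 1); (NULL, Omar, 4)

LEFT JOIN keeps every row from `patients`; unmatched rows get NULL for `visits`'s columns.
Matching on p.pid = v.pid.
Matched pairs: 4; unmatched p rows kept: 2.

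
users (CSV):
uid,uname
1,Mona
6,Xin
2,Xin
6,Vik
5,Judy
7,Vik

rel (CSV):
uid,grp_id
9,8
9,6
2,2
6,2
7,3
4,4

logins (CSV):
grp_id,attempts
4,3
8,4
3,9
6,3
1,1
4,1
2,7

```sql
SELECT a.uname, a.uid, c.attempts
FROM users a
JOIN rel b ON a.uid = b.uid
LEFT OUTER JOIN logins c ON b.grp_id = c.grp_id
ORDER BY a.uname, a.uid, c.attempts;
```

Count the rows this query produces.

4

Evaluate left to right. First `users a INNER JOIN rel b` on uid: 4 row(s).
Then LEFT JOIN `logins c` on grp_id: each of those 4 rows is kept; rows whose b.grp_id has no match in c get NULL for c's columns.
Result: 4 row(s).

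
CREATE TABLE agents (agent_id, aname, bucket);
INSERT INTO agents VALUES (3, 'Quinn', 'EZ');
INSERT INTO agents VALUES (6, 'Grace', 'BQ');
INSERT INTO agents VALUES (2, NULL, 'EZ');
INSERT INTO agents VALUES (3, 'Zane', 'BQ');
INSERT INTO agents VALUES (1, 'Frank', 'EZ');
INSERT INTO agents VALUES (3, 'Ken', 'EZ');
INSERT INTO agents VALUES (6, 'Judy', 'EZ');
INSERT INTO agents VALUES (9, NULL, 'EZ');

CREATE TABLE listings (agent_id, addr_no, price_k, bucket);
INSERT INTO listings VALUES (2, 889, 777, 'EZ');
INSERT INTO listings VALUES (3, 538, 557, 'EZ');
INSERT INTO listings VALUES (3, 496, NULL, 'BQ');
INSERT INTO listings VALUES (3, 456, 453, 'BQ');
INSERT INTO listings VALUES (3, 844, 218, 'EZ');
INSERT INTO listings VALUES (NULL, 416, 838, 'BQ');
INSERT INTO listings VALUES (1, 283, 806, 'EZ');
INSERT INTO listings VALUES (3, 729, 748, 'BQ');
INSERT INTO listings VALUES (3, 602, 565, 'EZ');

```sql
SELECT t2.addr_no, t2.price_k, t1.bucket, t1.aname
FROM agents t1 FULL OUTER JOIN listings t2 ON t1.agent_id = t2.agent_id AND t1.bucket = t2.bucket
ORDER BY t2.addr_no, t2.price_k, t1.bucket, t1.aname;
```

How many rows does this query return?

FULL OUTER JOIN keeps every row from both sides; unmatched rows get NULL for the other side's columns.
Matching on t1.agent_id = t2.agent_id AND t1.bucket = t2.bucket. A NULL in a compared column never satisfies the condition.
Matched pairs: 11; unmatched t1 rows kept: 3; unmatched t2 rows kept: 1.
Total: 11 matched + 4 padded = 15 rows.

15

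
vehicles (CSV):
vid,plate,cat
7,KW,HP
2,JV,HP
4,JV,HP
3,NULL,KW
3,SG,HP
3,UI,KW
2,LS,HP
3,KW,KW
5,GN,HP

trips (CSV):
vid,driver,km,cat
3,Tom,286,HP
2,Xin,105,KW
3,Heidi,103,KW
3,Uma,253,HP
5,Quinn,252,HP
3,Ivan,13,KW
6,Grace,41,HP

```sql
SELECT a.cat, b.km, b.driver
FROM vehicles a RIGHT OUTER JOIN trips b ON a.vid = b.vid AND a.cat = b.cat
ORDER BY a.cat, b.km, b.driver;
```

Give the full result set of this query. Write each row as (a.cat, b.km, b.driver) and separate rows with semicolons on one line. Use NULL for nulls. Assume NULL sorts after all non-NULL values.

RIGHT JOIN keeps every row from `trips`; unmatched rows get NULL for `vehicles`'s columns.
Matching on a.vid = b.vid AND a.cat = b.cat.
Matched pairs: 9; unmatched b rows kept: 2.

(HP, 252, Quinn); (HP, 253, Uma); (HP, 286, Tom); (KW, 13, Ivan); (KW, 13, Ivan); (KW, 13, Ivan); (KW, 103, Heidi); (KW, 103, Heidi); (KW, 103, Heidi); (NULL, 41, Grace); (NULL, 105, Xin)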